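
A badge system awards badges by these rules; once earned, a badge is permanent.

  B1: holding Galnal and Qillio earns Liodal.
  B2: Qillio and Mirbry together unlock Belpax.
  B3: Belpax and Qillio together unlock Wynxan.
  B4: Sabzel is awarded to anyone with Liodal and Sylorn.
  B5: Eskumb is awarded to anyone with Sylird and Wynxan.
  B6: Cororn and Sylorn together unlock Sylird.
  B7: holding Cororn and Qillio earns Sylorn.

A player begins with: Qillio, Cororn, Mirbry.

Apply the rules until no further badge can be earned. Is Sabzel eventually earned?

Sabzel would need Liodal and Sylorn (B4), but Liodal is never earned.

No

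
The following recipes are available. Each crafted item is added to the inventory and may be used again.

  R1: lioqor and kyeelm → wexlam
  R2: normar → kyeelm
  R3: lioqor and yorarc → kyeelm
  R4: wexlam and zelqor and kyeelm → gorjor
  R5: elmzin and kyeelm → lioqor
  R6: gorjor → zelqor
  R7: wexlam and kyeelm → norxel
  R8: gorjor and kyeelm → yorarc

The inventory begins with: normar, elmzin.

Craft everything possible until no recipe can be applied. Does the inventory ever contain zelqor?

No

zelqor would need gorjor (R6), but gorjor is never obtained.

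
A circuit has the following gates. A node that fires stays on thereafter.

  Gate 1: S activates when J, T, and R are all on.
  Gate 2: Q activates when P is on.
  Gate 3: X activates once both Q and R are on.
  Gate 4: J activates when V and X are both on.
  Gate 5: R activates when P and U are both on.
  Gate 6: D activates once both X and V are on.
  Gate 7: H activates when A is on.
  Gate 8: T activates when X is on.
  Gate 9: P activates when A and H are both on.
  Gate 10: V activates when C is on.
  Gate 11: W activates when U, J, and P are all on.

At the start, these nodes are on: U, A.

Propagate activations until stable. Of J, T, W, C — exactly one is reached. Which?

T

A is on, so H activates (Gate 7).
Gate 9: A and H on → P on.
Gate 2: P on → Q on.
Gate 5: P and U on → R on.
Q and R are on, so X activates (Gate 3).
X is on, so T activates (Gate 8).
W would need U, J, and P (Gate 11), but J never turns on. No rule produces C, and it is not given. J would need V and X (Gate 4), but V never turns on.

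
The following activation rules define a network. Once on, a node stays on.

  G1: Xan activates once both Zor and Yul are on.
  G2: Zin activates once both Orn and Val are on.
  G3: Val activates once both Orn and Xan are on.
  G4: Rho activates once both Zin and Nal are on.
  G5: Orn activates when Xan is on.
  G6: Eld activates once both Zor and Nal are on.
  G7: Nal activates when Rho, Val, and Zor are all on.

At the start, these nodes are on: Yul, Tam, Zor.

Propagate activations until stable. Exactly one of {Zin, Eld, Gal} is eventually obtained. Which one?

G1: Zor and Yul on → Xan on.
G5: Xan on → Orn on.
G3: Orn and Xan on → Val on.
Orn and Val are on, so Zin activates (G2).
Eld would need Zor and Nal (G6), but Nal never turns on. No rule produces Gal, and it is not given.

Zin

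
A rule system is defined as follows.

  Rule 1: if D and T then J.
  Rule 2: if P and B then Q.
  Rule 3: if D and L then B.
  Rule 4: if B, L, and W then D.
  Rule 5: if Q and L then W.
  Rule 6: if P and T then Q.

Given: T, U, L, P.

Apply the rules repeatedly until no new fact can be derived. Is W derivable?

Yes

From P and T, Rule 6 gives Q.
Q and L hold, so W follows (Rule 5).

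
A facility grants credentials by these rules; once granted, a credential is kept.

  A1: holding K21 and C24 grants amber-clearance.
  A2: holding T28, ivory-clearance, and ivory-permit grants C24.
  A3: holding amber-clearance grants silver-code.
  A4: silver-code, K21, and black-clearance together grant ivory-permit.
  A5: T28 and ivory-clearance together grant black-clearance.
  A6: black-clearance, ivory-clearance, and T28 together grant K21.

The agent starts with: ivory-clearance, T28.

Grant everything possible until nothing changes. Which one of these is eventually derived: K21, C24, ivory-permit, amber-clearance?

Holding T28 and ivory-clearance grants black-clearance (A5).
Holding black-clearance, ivory-clearance, and T28 grants K21 (A6).
amber-clearance would need K21 and C24 (A1), but C24 is never granted. ivory-permit would need silver-code, K21, and black-clearance (A4), but silver-code is never granted. C24 would need T28, ivory-clearance, and ivory-permit (A2), but ivory-permit is never granted.

K21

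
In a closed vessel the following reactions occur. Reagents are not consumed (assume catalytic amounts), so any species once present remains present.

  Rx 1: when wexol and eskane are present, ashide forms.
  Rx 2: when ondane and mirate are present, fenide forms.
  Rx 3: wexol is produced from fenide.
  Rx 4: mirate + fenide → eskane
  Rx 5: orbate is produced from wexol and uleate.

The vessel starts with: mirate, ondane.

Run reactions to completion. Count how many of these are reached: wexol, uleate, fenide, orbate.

ondane and mirate present → fenide forms (Rx 2).
fenide present → wexol forms (Rx 3).
wexol: reached.
No rule produces uleate, and it is not given.
fenide: reached.
orbate would need wexol and uleate (Rx 5), but uleate never forms.
Reached: wexol and fenide — 2 of the 4.

2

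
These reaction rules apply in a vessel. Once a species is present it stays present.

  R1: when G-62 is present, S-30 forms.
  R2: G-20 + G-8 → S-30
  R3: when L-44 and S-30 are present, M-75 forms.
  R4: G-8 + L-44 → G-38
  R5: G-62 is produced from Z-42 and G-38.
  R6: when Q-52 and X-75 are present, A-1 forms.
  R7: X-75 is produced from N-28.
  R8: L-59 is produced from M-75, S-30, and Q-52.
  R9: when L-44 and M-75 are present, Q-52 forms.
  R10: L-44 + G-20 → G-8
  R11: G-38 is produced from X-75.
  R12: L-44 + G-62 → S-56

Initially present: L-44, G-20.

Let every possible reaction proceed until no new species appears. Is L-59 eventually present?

L-44 and G-20 present → G-8 forms (R10).
G-20 and G-8 present → S-30 forms (R2).
L-44 and S-30 present → M-75 forms (R3).
L-44 and M-75 present → Q-52 forms (R9).
M-75, S-30, and Q-52 present → L-59 forms (R8).

Yes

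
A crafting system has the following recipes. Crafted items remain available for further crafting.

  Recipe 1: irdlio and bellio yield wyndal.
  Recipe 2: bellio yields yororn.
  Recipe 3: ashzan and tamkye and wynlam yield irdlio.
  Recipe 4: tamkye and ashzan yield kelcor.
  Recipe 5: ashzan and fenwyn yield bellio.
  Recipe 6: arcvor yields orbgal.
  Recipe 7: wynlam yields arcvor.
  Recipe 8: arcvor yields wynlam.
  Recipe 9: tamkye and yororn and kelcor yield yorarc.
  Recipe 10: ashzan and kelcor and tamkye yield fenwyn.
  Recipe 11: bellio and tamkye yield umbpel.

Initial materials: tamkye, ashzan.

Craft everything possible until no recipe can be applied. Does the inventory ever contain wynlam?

No

wynlam would need arcvor (Recipe 8), but arcvor is never obtained.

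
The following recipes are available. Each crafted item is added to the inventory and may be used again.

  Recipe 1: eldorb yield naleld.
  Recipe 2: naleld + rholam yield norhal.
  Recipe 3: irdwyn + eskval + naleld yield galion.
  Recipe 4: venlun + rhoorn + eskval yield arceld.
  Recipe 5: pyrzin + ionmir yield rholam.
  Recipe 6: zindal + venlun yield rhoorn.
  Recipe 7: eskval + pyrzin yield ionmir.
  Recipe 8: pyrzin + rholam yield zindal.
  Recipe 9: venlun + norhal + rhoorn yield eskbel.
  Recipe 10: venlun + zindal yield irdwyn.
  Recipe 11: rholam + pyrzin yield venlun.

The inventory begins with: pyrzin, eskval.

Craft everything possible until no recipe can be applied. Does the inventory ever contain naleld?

naleld would need eldorb (Recipe 1), but eldorb is never obtained.

No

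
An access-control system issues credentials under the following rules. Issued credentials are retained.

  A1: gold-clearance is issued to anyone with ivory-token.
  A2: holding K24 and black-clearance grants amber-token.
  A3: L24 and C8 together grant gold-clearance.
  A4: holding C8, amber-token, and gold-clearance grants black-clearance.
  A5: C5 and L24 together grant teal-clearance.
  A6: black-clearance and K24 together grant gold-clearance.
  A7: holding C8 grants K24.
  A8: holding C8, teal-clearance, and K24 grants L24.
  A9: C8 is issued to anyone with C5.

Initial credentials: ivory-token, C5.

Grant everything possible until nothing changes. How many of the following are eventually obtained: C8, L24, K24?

Holding C5 grants C8 (A9).
Holding C8 grants K24 (A7).
C8: reached.
L24 would need C8, teal-clearance, and K24 (A8), but teal-clearance is never granted.
K24: reached.
Reached: C8 and K24 — 2 of the 3.

2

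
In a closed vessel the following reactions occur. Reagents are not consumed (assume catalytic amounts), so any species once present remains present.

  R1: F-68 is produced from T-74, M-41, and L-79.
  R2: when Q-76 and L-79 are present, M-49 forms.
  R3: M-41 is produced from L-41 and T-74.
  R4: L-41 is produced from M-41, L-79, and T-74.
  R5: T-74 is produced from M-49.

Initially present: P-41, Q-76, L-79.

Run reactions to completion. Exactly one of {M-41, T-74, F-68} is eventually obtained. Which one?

Q-76 and L-79 present → M-49 forms (R2).
M-49 present → T-74 forms (R5).
F-68 would need T-74, M-41, and L-79 (R1), but M-41 never forms. M-41 would need L-41 and T-74 (R3), but L-41 never forms.

T-74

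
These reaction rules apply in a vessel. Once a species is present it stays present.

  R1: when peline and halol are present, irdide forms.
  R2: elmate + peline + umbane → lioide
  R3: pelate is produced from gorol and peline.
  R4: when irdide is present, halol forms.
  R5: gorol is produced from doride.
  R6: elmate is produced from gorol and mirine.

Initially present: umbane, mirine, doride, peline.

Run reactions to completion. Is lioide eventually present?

Yes

doride present → gorol forms (R5).
gorol and mirine present → elmate forms (R6).
elmate, peline, and umbane present → lioide forms (R2).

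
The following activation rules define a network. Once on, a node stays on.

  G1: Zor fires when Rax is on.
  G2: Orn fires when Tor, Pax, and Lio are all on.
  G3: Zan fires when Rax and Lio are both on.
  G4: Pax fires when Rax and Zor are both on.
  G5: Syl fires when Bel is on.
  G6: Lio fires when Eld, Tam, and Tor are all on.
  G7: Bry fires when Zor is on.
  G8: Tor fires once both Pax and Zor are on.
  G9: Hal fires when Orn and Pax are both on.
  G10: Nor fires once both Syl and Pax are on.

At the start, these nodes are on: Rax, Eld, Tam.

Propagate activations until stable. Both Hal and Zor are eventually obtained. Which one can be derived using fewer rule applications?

Zor: Rax is on, so Zor fires (G1). [1 rule application]
Hal: G1: Rax on → Zor on. G4: Rax and Zor on → Pax on. G8: Pax and Zor on → Tor on. Eld, Tam, and Tor are on, so Lio fires (G6). G2: Tor, Pax, and Lio on → Orn on. G9: Orn and Pax on → Hal on. [6 rule applications]
Zor needs fewer.

Zor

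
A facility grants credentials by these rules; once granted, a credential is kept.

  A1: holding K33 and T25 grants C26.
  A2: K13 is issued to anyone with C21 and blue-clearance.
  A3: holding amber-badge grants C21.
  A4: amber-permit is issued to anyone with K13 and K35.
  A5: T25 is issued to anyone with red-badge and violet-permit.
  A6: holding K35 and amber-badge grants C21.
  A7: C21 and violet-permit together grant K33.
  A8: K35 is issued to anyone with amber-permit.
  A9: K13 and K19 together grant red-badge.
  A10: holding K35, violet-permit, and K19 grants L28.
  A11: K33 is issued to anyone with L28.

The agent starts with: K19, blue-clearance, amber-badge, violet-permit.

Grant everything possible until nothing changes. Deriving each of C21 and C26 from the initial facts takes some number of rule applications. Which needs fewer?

C21: Holding amber-badge grants C21 (A3). [1 rule application]
C26: Holding amber-badge grants C21 (A3). Holding C21 and blue-clearance grants K13 (A2). Holding C21 and violet-permit grants K33 (A7). Holding K13 and K19 grants red-badge (A9). Holding red-badge and violet-permit grants T25 (A5). Holding K33 and T25 grants C26 (A1). [6 rule applications]
C21 needs fewer.

C21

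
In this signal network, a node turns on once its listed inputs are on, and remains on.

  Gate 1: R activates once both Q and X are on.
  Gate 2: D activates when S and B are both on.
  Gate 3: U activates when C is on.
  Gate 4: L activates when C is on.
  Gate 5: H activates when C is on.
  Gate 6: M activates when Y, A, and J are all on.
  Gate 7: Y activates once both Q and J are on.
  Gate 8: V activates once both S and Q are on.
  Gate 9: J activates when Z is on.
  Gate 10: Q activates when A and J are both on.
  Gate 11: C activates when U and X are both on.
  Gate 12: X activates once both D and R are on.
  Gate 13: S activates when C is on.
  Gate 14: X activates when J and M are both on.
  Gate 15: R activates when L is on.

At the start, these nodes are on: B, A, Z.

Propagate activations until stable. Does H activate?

H would need C (Gate 5), but C never turns on.

No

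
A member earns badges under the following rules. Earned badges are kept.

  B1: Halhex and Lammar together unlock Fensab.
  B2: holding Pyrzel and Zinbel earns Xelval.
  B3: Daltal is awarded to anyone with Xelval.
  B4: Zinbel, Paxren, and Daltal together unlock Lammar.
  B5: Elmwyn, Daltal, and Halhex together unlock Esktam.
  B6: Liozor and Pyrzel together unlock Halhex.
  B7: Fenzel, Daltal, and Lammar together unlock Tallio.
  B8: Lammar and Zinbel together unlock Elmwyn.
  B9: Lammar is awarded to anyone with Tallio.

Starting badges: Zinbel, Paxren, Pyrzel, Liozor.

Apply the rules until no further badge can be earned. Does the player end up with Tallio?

Tallio would need Fenzel, Daltal, and Lammar (B7), but Fenzel is never earned.

No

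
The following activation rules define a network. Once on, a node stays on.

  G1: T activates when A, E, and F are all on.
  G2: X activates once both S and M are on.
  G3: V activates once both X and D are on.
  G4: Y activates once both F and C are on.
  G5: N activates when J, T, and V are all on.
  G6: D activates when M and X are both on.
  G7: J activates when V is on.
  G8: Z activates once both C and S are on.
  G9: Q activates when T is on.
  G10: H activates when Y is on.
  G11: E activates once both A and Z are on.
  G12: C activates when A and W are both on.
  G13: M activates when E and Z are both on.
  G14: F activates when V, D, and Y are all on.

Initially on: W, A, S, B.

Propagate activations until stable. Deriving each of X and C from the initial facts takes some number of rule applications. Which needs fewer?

C: G12: A and W on → C on. [1 rule application]
X: G12: A and W on → C on. G8: C and S on → Z on. G11: A and Z on → E on. G13: E and Z on → M on. S and M are on, so X activates (G2). [5 rule applications]
C needs fewer.

C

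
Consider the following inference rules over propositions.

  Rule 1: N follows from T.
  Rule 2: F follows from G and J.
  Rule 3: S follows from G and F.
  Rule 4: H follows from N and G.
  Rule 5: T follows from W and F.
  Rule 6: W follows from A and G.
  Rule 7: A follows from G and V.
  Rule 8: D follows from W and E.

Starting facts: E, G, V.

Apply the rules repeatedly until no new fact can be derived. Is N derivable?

No

N would need T (Rule 1), but T is never established.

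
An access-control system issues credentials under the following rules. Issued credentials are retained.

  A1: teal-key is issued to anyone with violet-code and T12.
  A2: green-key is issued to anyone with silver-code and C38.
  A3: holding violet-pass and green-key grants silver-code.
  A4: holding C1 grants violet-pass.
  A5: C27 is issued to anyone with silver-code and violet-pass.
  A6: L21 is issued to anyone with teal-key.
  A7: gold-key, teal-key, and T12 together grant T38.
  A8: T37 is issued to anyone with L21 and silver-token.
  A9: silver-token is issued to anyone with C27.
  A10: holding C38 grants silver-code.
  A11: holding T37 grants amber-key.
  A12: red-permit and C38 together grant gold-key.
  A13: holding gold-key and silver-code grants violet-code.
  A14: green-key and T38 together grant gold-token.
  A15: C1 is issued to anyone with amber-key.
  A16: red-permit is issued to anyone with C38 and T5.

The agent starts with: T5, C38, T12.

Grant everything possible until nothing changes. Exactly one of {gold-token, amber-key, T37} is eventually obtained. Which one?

gold-token

Holding C38 and T5 grants red-permit (A16).
Holding C38 grants silver-code (A10).
Holding silver-code and C38 grants green-key (A2).
Holding red-permit and C38 grants gold-key (A12).
Holding gold-key and silver-code grants violet-code (A13).
Holding violet-code and T12 grants teal-key (A1).
Holding gold-key, teal-key, and T12 grants T38 (A7).
Holding green-key and T38 grants gold-token (A14).
T37 would need L21 and silver-token (A8), but silver-token is never granted. amber-key would need T37 (A11), but T37 is never granted.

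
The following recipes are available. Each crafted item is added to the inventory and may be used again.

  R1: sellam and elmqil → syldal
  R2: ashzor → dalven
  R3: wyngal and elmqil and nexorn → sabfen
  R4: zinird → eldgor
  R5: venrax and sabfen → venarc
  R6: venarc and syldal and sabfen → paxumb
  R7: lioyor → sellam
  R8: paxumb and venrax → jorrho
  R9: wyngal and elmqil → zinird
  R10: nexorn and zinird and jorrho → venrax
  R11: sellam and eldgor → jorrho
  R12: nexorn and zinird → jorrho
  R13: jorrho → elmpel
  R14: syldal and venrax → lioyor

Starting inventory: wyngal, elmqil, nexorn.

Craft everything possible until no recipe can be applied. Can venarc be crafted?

Using R3, wyngal, elmqil, and nexorn make sabfen.
Using R9, wyngal and elmqil make zinird.
Using R12, nexorn and zinird make jorrho.
Using R10, nexorn, zinird, and jorrho make venrax.
venrax and sabfen → venarc (R5).

Yes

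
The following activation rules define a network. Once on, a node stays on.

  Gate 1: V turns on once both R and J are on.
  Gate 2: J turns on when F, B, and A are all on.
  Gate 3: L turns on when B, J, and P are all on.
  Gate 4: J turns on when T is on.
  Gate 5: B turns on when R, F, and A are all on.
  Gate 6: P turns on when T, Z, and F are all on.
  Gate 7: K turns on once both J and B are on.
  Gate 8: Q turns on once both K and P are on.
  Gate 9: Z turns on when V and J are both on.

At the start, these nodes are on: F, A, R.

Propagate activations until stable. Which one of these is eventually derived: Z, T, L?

Gate 5: R, F, and A on → B on.
F, B, and A are on, so J turns on (Gate 2).
Gate 1: R and J on → V on.
Gate 9: V and J on → Z on.
No rule produces T, and it is not given. L would need B, J, and P (Gate 3), but P never turns on.

Z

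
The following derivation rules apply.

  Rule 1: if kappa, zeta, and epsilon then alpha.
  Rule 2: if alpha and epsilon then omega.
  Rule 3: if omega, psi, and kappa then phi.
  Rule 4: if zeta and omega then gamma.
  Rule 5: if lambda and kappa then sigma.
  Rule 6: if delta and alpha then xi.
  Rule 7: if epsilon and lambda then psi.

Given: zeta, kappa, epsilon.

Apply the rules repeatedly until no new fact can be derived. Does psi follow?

psi would need epsilon and lambda (Rule 7), but lambda is never established.

No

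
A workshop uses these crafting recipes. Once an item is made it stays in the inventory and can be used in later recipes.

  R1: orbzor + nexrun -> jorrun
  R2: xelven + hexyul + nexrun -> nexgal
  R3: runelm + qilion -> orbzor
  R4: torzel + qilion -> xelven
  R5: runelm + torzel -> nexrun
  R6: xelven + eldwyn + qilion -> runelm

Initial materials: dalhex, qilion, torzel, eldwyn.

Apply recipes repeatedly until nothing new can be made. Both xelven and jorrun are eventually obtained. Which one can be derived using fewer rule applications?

xelven: torzel + qilion -> xelven (R4). [1 rule application]
jorrun: torzel + qilion -> xelven (R4). Using R6, xelven, eldwyn, and qilion make runelm. Using R3, runelm and qilion make orbzor. runelm + torzel -> nexrun (R5). orbzor + nexrun -> jorrun (R1). [5 rule applications]
xelven needs fewer.

xelven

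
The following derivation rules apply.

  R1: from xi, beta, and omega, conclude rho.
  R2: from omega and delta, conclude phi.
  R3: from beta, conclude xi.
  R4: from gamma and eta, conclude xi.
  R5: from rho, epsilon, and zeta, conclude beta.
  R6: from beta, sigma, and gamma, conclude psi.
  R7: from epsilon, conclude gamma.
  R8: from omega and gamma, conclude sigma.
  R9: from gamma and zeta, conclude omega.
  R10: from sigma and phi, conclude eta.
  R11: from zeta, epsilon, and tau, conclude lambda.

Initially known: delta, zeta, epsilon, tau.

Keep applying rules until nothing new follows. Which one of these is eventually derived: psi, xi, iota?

epsilon holds, so gamma follows (R7).
From gamma and zeta, R9 gives omega.
omega and delta hold, so phi follows (R2).
omega and gamma hold, so sigma follows (R8).
From sigma and phi, R10 gives eta.
gamma and eta hold, so xi follows (R4).
psi would need beta, sigma, and gamma (R6), but beta is never established. No rule produces iota, and it is not given.

xi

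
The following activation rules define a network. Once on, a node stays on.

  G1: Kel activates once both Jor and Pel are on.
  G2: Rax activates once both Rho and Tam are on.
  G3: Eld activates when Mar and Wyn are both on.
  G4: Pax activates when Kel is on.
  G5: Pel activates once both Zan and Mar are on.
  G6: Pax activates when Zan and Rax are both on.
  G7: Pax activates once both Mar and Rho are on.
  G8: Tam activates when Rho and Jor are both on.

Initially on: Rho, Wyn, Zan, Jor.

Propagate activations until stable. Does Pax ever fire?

G8: Rho and Jor on → Tam on.
G2: Rho and Tam on → Rax on.
G6: Zan and Rax on → Pax on.

Yes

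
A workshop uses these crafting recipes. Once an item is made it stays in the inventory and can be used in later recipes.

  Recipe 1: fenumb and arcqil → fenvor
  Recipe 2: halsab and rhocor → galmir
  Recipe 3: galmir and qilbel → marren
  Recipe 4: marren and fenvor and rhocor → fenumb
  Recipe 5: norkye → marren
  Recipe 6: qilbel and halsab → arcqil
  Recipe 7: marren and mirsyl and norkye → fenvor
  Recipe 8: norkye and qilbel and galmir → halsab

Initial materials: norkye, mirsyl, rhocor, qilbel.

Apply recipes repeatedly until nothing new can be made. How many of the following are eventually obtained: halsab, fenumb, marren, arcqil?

norkye → marren (Recipe 5).
marren and mirsyl and norkye → fenvor (Recipe 7).
marren and fenvor and rhocor → fenumb (Recipe 4).
halsab would need norkye, qilbel, and galmir (Recipe 8), but galmir is never obtained.
fenumb: reached.
marren: reached.
arcqil would need qilbel and halsab (Recipe 6), but halsab is never obtained.
Reached: fenumb and marren — 2 of the 4.

2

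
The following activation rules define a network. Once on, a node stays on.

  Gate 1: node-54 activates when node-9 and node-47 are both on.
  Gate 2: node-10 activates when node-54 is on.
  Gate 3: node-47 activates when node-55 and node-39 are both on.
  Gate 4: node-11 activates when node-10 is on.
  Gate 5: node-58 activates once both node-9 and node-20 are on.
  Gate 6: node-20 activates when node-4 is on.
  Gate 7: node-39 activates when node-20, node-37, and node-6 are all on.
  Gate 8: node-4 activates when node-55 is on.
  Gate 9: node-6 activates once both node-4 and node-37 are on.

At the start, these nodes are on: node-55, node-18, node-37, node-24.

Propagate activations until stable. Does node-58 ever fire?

No

node-58 would need node-9 and node-20 (Gate 5), but node-9 never turns on.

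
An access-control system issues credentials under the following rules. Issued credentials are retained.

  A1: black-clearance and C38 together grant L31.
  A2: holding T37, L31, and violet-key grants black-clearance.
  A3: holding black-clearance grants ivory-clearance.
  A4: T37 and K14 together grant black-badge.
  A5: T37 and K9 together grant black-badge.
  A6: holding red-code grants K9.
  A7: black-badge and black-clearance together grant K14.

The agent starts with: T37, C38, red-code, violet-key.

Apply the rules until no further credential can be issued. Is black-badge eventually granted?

Yes

Holding red-code grants K9 (A6).
Holding T37 and K9 grants black-badge (A5).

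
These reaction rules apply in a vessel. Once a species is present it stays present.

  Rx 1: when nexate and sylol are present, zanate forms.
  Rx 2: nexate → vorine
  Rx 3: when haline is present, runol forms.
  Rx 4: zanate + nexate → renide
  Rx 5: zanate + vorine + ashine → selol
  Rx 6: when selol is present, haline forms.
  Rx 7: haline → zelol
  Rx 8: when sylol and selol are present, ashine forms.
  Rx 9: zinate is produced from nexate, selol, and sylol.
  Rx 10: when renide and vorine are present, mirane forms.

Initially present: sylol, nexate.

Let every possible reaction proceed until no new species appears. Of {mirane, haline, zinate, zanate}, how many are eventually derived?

2

nexate and sylol present → zanate forms (Rx 1).
nexate present → vorine forms (Rx 2).
zanate and nexate present → renide forms (Rx 4).
renide and vorine present → mirane forms (Rx 10).
mirane: reached.
haline would need selol (Rx 6), but selol never forms.
zinate would need nexate, selol, and sylol (Rx 9), but selol never forms.
zanate: reached.
Reached: mirane and zanate — 2 of the 4.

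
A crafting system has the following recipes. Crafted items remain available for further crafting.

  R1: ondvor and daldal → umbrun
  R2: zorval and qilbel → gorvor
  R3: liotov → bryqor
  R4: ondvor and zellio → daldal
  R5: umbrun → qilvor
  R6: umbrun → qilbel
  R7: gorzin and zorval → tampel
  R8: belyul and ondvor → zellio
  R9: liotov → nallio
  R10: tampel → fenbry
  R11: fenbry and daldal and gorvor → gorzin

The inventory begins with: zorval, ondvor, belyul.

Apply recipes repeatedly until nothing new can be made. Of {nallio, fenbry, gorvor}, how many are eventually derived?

Using R8, belyul and ondvor make zellio.
ondvor and zellio → daldal (R4).
ondvor and daldal → umbrun (R1).
umbrun → qilbel (R6).
Using R2, zorval and qilbel make gorvor.
nallio would need liotov (R9), but liotov is never obtained.
fenbry would need tampel (R10), but tampel is never obtained.
gorvor: reached.
Reached: gorvor — 1 of the 3.

1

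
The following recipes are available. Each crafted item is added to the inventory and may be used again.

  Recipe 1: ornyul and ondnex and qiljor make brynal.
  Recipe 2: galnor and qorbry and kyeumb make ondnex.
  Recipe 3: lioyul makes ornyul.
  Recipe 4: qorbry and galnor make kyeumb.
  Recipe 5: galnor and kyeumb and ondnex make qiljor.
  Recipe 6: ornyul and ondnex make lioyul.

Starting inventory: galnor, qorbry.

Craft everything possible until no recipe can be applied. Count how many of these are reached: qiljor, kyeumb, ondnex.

Using Recipe 4, qorbry and galnor make kyeumb.
Using Recipe 2, galnor, qorbry, and kyeumb make ondnex.
galnor and kyeumb and ondnex → qiljor (Recipe 5).
qiljor: reached.
kyeumb: reached.
ondnex: reached.
All 3 are reached.

3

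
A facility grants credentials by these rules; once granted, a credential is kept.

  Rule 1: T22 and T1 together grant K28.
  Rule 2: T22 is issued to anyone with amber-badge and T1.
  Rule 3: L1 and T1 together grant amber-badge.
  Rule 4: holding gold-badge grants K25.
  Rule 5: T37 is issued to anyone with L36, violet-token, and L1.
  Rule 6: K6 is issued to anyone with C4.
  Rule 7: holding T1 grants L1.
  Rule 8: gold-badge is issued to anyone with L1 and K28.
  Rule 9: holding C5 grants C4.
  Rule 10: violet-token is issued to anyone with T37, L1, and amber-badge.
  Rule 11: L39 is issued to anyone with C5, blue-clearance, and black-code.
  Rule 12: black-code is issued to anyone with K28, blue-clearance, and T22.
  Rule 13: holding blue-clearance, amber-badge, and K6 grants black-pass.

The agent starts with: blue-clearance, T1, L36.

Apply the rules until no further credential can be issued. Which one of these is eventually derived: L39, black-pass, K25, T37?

Holding T1 grants L1 (Rule 7).
Holding L1 and T1 grants amber-badge (Rule 3).
Holding amber-badge and T1 grants T22 (Rule 2).
Holding T22 and T1 grants K28 (Rule 1).
Holding L1 and K28 grants gold-badge (Rule 8).
Holding gold-badge grants K25 (Rule 4).
black-pass would need blue-clearance, amber-badge, and K6 (Rule 13), but K6 is never granted. L39 would need C5, blue-clearance, and black-code (Rule 11), but C5 is never granted. T37 would need L36, violet-token, and L1 (Rule 5), but violet-token is never granted.

K25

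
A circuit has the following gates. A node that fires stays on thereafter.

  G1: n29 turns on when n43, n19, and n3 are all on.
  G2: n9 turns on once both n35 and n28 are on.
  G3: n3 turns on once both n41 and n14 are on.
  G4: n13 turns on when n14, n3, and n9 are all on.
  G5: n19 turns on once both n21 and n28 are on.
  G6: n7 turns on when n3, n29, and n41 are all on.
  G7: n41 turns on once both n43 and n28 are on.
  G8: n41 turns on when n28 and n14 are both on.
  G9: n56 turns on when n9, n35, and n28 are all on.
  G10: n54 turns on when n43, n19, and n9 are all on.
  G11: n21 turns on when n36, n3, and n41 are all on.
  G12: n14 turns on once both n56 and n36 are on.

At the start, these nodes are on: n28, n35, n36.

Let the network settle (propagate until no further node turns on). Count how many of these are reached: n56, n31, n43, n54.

1

n35 and n28 are on, so n9 turns on (G2).
G9: n9, n35, and n28 on → n56 on.
n56: reached.
No rule produces n31, and it is not given.
No rule produces n43, and it is not given.
n54 would need n43, n19, and n9 (G10), but n43 never turns on.
Reached: n56 — 1 of the 4.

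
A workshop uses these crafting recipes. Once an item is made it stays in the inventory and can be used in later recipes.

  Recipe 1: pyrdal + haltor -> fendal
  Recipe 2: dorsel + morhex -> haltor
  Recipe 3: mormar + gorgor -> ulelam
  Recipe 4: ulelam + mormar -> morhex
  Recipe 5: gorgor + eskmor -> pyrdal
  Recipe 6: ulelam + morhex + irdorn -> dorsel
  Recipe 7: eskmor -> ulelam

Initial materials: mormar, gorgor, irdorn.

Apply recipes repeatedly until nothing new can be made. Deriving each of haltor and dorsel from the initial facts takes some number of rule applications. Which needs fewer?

dorsel: Using Recipe 3, mormar and gorgor make ulelam. ulelam + mormar -> morhex (Recipe 4). ulelam + morhex + irdorn -> dorsel (Recipe 6). [3 rule applications]
haltor: mormar + gorgor -> ulelam (Recipe 3). ulelam + mormar -> morhex (Recipe 4). ulelam + morhex + irdorn -> dorsel (Recipe 6). Using Recipe 2, dorsel and morhex make haltor. [4 rule applications]
dorsel needs fewer.

dorsel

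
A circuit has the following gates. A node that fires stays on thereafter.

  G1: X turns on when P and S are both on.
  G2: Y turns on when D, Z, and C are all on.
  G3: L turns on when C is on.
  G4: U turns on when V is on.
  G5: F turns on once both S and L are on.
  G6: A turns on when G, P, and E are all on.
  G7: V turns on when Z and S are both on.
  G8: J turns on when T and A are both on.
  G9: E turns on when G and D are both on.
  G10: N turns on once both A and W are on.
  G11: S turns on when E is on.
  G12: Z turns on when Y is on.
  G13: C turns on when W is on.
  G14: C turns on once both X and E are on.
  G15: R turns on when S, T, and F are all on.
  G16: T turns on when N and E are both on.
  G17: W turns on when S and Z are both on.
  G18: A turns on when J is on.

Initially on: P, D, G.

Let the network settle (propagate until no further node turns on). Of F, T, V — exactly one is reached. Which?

G and D are on, so E turns on (G9).
E is on, so S turns on (G11).
P and S are on, so X turns on (G1).
G14: X and E on → C on.
G3: C on → L on.
S and L are on, so F turns on (G5).
V would need Z and S (G7), but Z never turns on. T would need N and E (G16), but N never turns on.

F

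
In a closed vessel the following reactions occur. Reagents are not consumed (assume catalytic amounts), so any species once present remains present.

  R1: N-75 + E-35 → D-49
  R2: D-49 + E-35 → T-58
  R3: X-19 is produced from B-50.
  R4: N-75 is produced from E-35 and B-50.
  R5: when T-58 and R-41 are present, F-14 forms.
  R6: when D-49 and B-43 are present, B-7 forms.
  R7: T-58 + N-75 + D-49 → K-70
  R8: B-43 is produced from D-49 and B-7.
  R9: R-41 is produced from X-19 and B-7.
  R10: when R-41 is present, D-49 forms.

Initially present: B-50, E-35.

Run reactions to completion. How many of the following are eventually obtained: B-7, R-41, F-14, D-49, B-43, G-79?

1

E-35 and B-50 present → N-75 forms (R4).
N-75 and E-35 present → D-49 forms (R1).
B-7 would need D-49 and B-43 (R6), but B-43 never forms.
R-41 would need X-19 and B-7 (R9), but B-7 never forms.
F-14 would need T-58 and R-41 (R5), but R-41 never forms.
D-49: reached.
B-43 would need D-49 and B-7 (R8), but B-7 never forms.
No rule produces G-79, and it is not given.
Reached: D-49 — 1 of the 6.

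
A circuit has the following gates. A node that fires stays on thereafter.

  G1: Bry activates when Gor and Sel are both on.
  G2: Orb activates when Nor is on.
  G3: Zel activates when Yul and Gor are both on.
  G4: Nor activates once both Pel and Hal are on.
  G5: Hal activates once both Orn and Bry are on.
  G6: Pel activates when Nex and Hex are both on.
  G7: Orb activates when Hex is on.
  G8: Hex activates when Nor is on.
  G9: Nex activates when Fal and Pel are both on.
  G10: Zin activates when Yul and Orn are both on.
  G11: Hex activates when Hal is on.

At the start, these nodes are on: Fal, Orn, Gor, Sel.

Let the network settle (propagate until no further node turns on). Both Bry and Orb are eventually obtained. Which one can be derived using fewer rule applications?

Bry

Bry: G1: Gor and Sel on → Bry on. [1 rule application]
Orb: Gor and Sel are on, so Bry activates (G1). Orn and Bry are on, so Hal activates (G5). Hal is on, so Hex activates (G11). Hex is on, so Orb activates (G7). [4 rule applications]
Bry needs fewer.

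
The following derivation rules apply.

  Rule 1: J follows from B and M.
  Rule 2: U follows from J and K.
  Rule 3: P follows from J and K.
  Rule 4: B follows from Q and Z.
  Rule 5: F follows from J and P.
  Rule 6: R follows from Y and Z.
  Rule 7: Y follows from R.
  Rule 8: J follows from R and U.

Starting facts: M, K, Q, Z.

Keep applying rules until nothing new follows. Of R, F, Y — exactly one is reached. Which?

F

From Q and Z, Rule 4 gives B.
From B and M, Rule 1 gives J.
From J and K, Rule 3 gives P.
J and P hold, so F follows (Rule 5).
Y would need R (Rule 7), but R is never established. R would need Y and Z (Rule 6), but Y is never established.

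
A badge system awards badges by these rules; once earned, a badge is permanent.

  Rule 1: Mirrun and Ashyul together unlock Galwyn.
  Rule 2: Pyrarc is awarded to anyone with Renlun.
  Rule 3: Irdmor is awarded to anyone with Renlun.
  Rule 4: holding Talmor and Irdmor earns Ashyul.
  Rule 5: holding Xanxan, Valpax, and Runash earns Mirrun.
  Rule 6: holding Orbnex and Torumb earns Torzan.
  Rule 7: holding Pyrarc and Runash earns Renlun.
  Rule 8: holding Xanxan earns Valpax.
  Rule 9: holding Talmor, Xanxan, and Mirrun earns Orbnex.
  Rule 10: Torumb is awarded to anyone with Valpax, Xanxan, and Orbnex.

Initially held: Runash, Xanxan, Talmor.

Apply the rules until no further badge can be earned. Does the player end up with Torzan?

With Xanxan, Valpax is earned (Rule 8).
With Xanxan, Valpax, and Runash, Mirrun is earned (Rule 5).
With Talmor, Xanxan, and Mirrun, Orbnex is earned (Rule 9).
With Valpax, Xanxan, and Orbnex, Torumb is earned (Rule 10).
With Orbnex and Torumb, Torzan is earned (Rule 6).

Yes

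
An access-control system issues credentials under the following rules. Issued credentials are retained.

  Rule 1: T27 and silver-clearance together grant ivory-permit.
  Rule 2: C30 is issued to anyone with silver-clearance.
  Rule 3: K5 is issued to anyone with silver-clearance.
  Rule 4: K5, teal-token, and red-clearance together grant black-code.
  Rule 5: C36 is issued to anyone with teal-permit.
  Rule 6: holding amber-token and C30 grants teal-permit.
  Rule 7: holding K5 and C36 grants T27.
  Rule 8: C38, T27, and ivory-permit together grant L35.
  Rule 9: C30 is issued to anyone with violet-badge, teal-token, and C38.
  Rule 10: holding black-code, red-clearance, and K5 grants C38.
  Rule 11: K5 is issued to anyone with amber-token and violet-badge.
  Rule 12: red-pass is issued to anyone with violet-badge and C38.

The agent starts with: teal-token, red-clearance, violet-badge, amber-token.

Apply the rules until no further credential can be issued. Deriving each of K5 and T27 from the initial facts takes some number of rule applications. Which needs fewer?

K5

K5: Holding amber-token and violet-badge grants K5 (Rule 11). [1 rule application]
T27: Holding amber-token and violet-badge grants K5 (Rule 11). Holding K5, teal-token, and red-clearance grants black-code (Rule 4). Holding black-code, red-clearance, and K5 grants C38 (Rule 10). Holding violet-badge, teal-token, and C38 grants C30 (Rule 9). Holding amber-token and C30 grants teal-permit (Rule 6). Holding teal-permit grants C36 (Rule 5). Holding K5 and C36 grants T27 (Rule 7). [7 rule applications]
K5 needs fewer.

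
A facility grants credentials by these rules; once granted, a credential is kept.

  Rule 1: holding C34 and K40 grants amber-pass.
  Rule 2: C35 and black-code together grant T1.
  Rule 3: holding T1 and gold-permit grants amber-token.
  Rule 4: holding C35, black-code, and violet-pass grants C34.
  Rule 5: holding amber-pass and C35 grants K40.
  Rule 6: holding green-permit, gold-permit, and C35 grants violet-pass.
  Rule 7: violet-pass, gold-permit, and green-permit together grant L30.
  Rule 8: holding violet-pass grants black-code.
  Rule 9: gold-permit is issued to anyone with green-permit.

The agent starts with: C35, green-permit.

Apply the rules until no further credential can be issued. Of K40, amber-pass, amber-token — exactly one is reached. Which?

Holding green-permit grants gold-permit (Rule 9).
Holding green-permit, gold-permit, and C35 grants violet-pass (Rule 6).
Holding violet-pass grants black-code (Rule 8).
Holding C35 and black-code grants T1 (Rule 2).
Holding T1 and gold-permit grants amber-token (Rule 3).
K40 would need amber-pass and C35 (Rule 5), but amber-pass is never granted. amber-pass would need C34 and K40 (Rule 1), but K40 is never granted.

amber-token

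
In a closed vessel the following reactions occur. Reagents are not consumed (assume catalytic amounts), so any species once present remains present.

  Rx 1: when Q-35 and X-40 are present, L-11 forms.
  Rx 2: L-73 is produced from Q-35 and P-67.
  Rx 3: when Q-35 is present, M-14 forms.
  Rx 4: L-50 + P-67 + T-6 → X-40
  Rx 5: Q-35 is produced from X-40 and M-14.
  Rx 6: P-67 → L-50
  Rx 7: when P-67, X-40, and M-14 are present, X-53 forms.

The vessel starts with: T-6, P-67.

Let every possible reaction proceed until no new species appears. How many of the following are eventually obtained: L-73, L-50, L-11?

1

P-67 present → L-50 forms (Rx 6).
L-73 would need Q-35 and P-67 (Rx 2), but Q-35 never forms.
L-50: reached.
L-11 would need Q-35 and X-40 (Rx 1), but Q-35 never forms.
Reached: L-50 — 1 of the 3.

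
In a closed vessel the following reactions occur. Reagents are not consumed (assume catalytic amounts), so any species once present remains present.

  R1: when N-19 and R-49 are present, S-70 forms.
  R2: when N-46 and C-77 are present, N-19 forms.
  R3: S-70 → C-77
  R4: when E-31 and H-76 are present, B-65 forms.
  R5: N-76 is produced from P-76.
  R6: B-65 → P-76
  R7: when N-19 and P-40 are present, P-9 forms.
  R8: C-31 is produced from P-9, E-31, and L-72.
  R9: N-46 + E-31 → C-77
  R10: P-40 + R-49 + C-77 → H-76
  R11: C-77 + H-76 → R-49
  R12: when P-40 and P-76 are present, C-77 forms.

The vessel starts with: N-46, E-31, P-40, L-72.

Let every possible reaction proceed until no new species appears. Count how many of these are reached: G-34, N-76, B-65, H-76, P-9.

N-46 and E-31 present → C-77 forms (R9).
N-46 and C-77 present → N-19 forms (R2).
N-19 and P-40 present → P-9 forms (R7).
No rule produces G-34, and it is not given.
N-76 would need P-76 (R5), but P-76 never forms.
B-65 would need E-31 and H-76 (R4), but H-76 never forms.
H-76 would need P-40, R-49, and C-77 (R10), but R-49 never forms.
P-9: reached.
Reached: P-9 — 1 of the 5.

1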